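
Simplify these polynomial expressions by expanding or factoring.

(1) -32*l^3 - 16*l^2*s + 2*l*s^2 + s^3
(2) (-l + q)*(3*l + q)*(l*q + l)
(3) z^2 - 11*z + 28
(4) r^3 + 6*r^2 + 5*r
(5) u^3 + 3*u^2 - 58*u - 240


(1) = (-4*l + s)*(2*l + s)*(4*l + s)
(2) = -3*l^3*q - 3*l^3 + 2*l^2*q^2 + 2*l^2*q + l*q^3 + l*q^2
(3) = (z - 7)*(z - 4)
(4) = r*(r + 1)*(r + 5)
(5) = (u - 8)*(u + 5)*(u + 6)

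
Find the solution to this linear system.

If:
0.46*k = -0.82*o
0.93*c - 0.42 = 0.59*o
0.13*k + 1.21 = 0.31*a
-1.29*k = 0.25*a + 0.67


Then:
a = 3.41
c = 0.87
k = -1.18
o = 0.66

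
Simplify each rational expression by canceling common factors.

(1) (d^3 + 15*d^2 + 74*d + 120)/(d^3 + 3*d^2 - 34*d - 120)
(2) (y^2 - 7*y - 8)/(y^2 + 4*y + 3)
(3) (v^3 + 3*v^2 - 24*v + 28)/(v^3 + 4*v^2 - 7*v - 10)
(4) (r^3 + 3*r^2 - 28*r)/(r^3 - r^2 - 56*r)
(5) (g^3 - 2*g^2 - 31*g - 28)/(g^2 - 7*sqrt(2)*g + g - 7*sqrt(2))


(1) = (d + 6)/(d - 6)
(2) = (y - 8)/(y + 3)
(3) = (v^2 + 5*v - 14)/(v^2 + 6*v + 5)
(4) = (r - 4)/(r - 8)
(5) = (g^2 - 3*g - 28)/(g - 7*sqrt(2))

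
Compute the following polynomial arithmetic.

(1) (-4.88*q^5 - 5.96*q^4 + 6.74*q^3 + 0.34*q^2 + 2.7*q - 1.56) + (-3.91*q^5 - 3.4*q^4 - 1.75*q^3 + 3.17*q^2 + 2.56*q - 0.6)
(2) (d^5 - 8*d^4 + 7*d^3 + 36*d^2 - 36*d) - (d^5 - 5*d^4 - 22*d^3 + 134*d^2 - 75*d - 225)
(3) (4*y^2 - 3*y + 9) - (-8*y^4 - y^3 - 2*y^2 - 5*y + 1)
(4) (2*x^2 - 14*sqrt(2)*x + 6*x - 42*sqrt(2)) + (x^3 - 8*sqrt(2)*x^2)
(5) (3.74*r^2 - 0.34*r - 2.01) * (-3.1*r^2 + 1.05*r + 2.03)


(1) = -8.79*q^5 - 9.36*q^4 + 4.99*q^3 + 3.51*q^2 + 5.26*q - 2.16
(2) = -3*d^4 + 29*d^3 - 98*d^2 + 39*d + 225
(3) = 8*y^4 + y^3 + 6*y^2 + 2*y + 8
(4) = x^3 - 8*sqrt(2)*x^2 + 2*x^2 - 14*sqrt(2)*x + 6*x - 42*sqrt(2)
(5) = -11.594*r^4 + 4.981*r^3 + 13.4662*r^2 - 2.8007*r - 4.0803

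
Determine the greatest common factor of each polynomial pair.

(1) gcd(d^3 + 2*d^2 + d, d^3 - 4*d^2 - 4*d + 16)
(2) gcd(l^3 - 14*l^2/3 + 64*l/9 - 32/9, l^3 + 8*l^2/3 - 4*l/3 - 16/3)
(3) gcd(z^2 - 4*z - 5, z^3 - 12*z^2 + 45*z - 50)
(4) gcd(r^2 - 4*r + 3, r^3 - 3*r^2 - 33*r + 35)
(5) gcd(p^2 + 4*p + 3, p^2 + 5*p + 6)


(1) = gcd(d*(d + 1)^2, (d - 4)*(d - 2)*(d + 2)) = 1
(2) = gcd((l - 2)*(l - 4/3)^2, (l - 4/3)*(l + 2)^2) = l - 4/3
(3) = gcd((z - 5)*(z + 1), (z - 5)^2*(z - 2)) = z - 5
(4) = gcd((r - 3)*(r - 1), (r - 7)*(r - 1)*(r + 5)) = r - 1
(5) = gcd((p + 1)*(p + 3), (p + 2)*(p + 3)) = p + 3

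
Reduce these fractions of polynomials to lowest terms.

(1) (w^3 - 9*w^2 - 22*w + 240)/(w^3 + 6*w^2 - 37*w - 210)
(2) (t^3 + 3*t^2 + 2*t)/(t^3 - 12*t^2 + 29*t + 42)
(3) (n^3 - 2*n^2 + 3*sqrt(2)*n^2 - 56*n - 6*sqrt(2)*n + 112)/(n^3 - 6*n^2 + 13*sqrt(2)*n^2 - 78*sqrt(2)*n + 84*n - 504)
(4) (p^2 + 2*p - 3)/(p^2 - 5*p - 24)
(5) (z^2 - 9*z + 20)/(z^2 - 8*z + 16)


(1) = (w - 8)/(w + 7)
(2) = (t^2 + 2*t)/(t^2 - 13*t + 42)
(3) = (n^2 + n*(-4*sqrt(2) - 2) + 8*sqrt(2))/(n^2 + n*(-6 + 6*sqrt(2)) - 36*sqrt(2))
(4) = (p - 1)/(p - 8)
(5) = (z - 5)/(z - 4)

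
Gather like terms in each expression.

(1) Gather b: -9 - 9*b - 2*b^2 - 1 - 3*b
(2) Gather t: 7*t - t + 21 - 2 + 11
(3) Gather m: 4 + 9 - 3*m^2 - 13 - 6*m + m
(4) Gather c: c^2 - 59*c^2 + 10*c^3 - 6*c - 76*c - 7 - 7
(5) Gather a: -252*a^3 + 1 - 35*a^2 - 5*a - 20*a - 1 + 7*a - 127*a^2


(1) = -2*b^2 - 12*b - 10
(2) = 6*t + 30
(3) = -3*m^2 - 5*m
(4) = 10*c^3 - 58*c^2 - 82*c - 14
(5) = -252*a^3 - 162*a^2 - 18*a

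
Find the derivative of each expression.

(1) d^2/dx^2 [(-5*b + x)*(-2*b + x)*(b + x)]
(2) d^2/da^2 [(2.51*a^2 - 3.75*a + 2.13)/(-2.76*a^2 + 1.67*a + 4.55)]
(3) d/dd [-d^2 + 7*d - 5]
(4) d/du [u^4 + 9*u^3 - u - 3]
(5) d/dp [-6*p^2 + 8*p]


(1) = -12*b + 6*x
(2) = (33.993816*a^3 - 286.476408*a^2 + 341.460576*a - 226.293094)/(21.024576*a^6 - 38.164176*a^5 - 80.888148*a^4 + 121.173697*a^3 + 133.348215*a^2 - 103.719525*a - 94.196375)
(3) = 7 - 2*d
(4) = 4*u^3 + 27*u^2 - 1
(5) = 8 - 12*p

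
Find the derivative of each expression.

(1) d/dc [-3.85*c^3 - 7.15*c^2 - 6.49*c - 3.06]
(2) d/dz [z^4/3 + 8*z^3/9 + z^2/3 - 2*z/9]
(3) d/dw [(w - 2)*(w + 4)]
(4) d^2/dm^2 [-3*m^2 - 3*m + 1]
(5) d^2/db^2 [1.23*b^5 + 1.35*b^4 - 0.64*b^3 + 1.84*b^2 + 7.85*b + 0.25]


(1) = -11.55*c^2 - 14.3*c - 6.49
(2) = 4*z^3/3 + 8*z^2/3 + 2*z/3 - 2/9
(3) = 2*w + 2
(4) = -6
(5) = 24.6*b^3 + 16.2*b^2 - 3.84*b + 3.68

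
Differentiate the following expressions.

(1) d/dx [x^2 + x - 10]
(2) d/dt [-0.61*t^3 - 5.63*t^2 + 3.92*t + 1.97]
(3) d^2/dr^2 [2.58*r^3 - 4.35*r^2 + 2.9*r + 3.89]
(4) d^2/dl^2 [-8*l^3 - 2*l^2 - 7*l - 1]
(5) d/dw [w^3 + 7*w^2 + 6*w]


(1) = 2*x + 1
(2) = -1.83*t^2 - 11.26*t + 3.92
(3) = 15.48*r - 8.7
(4) = -48*l - 4
(5) = 3*w^2 + 14*w + 6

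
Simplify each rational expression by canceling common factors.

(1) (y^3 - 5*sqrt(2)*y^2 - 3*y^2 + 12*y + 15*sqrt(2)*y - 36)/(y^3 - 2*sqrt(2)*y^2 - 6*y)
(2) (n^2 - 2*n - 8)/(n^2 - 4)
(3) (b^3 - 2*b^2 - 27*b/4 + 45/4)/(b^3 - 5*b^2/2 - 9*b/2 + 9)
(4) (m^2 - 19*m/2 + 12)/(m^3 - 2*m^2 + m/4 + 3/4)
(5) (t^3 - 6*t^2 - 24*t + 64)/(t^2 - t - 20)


(1) = (y^2 + y*(-3 - 2*sqrt(2)) + 6*sqrt(2))/(y^2 + sqrt(2)*y)
(2) = (n - 4)/(n - 2)
(3) = (2*b + 5)/(2*b + 4)
(4) = (2*m - 16)/(2*m^2 - m - 1)
(5) = (t^2 - 10*t + 16)/(t - 5)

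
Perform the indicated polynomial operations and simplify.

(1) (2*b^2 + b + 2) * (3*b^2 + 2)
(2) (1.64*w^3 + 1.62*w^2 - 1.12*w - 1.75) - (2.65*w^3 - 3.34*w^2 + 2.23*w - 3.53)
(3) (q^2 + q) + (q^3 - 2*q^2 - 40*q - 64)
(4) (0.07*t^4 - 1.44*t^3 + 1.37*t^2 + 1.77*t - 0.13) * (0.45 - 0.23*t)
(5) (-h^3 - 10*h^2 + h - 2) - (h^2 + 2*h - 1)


(1) = 6*b^4 + 3*b^3 + 10*b^2 + 2*b + 4
(2) = -1.01*w^3 + 4.96*w^2 - 3.35*w + 1.78
(3) = q^3 - q^2 - 39*q - 64
(4) = -0.0161*t^5 + 0.3627*t^4 - 0.9631*t^3 + 0.2094*t^2 + 0.8264*t - 0.0585
(5) = -h^3 - 11*h^2 - h - 1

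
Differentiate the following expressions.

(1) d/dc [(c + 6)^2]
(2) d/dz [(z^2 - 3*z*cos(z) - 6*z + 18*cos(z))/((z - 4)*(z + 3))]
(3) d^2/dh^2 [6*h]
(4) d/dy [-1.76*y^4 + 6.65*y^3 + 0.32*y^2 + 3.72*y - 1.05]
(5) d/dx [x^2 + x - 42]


(1) = 2*c + 12
(2) = (3*z^3*sin(z) - 21*z^2*sin(z) + 3*z^2*cos(z) + 5*z^2 - 18*z*sin(z) - 36*z*cos(z) - 24*z + 216*sin(z) + 54*cos(z) + 72)/(z^4 - 2*z^3 - 23*z^2 + 24*z + 144)
(3) = 0
(4) = -7.04*y^3 + 19.95*y^2 + 0.64*y + 3.72
(5) = 2*x + 1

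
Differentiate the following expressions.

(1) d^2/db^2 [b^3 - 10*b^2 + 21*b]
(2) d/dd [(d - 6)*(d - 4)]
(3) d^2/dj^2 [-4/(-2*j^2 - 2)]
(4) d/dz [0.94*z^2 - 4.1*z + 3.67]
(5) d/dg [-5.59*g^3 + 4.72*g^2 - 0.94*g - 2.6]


(1) = 6*b - 20
(2) = 2*d - 10
(3) = 4*(3*j^2 - 1)/(j^2 + 1)^3
(4) = 1.88*z - 4.1
(5) = -16.77*g^2 + 9.44*g - 0.94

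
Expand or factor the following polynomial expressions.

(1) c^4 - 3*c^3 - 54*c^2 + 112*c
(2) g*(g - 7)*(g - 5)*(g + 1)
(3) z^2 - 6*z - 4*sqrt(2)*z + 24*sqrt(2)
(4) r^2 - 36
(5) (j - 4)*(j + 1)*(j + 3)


(1) = c*(c - 8)*(c - 2)*(c + 7)
(2) = g^4 - 11*g^3 + 23*g^2 + 35*g
(3) = (z - 6)*(z - 4*sqrt(2))
(4) = (r - 6)*(r + 6)
(5) = j^3 - 13*j - 12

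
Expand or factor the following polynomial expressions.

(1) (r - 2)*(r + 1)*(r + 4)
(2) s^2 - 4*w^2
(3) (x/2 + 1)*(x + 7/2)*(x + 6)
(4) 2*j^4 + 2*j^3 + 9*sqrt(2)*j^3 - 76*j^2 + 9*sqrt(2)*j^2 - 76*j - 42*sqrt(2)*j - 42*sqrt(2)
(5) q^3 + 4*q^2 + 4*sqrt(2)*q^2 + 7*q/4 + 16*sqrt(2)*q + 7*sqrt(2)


(1) = r^3 + 3*r^2 - 6*r - 8
(2) = (s - 2*w)*(s + 2*w)
(3) = x^3/2 + 23*x^2/4 + 20*x + 21
(4) = (j - 3*sqrt(2))*(j + 7*sqrt(2))*(sqrt(2)*j + 1)*(sqrt(2)*j + sqrt(2))
(5) = (q + 1/2)*(q + 7/2)*(q + 4*sqrt(2))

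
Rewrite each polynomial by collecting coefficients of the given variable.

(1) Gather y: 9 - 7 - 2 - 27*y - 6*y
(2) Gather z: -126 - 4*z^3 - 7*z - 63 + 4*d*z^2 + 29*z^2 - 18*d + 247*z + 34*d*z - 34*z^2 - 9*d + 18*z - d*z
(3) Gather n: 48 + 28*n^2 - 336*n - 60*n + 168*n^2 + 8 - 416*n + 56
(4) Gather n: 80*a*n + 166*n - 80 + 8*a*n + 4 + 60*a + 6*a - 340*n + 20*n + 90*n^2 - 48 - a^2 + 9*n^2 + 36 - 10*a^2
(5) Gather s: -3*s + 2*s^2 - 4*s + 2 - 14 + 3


(1) = -33*y
(2) = -27*d - 4*z^3 + z^2*(4*d - 5) + z*(33*d + 258) - 189
(3) = 196*n^2 - 812*n + 112
(4) = -11*a^2 + 66*a + 99*n^2 + n*(88*a - 154) - 88
(5) = 2*s^2 - 7*s - 9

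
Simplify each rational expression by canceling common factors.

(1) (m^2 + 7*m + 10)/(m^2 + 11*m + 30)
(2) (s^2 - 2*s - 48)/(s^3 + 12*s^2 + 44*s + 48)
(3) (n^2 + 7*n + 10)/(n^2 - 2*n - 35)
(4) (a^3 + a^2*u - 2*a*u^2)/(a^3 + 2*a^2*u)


(1) = (m + 2)/(m + 6)
(2) = (s - 8)/(s^2 + 6*s + 8)
(3) = (n + 2)/(n - 7)
(4) = (a - u)/a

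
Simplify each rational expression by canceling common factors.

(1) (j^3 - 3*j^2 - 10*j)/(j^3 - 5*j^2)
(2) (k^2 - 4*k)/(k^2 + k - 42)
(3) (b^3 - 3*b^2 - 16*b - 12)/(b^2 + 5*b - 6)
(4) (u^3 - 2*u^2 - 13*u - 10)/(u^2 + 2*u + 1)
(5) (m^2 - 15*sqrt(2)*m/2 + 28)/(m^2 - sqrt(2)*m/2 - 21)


(1) = (j + 2)/j
(2) = (k^2 - 4*k)/(k^2 + k - 42)
(3) = (b^3 - 3*b^2 - 16*b - 12)/(b^2 + 5*b - 6)
(4) = (u^2 - 3*u - 10)/(u + 1)
(5) = (4*m - 16*sqrt(2))/(4*m + 12*sqrt(2))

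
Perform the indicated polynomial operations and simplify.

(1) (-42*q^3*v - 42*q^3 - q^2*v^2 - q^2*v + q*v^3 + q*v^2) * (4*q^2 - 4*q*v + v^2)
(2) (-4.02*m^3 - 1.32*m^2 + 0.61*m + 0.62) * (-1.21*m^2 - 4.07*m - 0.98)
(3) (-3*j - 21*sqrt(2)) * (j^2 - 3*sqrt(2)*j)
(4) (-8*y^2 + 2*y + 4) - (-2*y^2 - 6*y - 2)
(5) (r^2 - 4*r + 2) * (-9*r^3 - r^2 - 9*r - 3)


(1) = -168*q^5*v - 168*q^5 + 164*q^4*v^2 + 164*q^4*v - 34*q^3*v^3 - 34*q^3*v^2 - 5*q^2*v^4 - 5*q^2*v^3 + q*v^5 + q*v^4
(2) = 4.8642*m^5 + 17.9586*m^4 + 8.5739*m^3 - 1.9393*m^2 - 3.1212*m - 0.6076
(3) = -3*j^3 - 12*sqrt(2)*j^2 + 126*j
(4) = -6*y^2 + 8*y + 6
(5) = -9*r^5 + 35*r^4 - 23*r^3 + 31*r^2 - 6*r - 6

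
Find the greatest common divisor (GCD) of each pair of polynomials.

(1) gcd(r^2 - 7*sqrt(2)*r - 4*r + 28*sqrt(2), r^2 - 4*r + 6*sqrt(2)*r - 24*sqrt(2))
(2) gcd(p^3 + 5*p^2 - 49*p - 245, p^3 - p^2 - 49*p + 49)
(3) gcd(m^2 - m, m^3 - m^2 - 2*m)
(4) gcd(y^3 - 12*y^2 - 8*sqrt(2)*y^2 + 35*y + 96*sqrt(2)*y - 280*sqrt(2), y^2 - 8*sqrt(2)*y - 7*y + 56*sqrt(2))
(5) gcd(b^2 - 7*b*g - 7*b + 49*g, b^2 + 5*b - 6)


(1) = r - 4
(2) = p^2 - 49
(3) = gcd(m*(m - 1), m*(m - 2)*(m + 1)) = m
(4) = y^2 + y*(-8*sqrt(2) - 7) + 56*sqrt(2)
(5) = gcd((b - 7)*(b - 7*g), (b - 1)*(b + 6)) = 1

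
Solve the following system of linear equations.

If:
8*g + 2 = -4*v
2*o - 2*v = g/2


Then:
g = -v/2 - 1/4
o = 7*v/8 - 1/16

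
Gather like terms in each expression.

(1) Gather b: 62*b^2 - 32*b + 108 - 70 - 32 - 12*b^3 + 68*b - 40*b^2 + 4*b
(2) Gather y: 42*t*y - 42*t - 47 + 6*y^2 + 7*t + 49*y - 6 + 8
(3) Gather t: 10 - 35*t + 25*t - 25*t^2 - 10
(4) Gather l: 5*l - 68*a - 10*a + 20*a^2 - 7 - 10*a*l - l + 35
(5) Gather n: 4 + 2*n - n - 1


(1) = -12*b^3 + 22*b^2 + 40*b + 6
(2) = -35*t + 6*y^2 + y*(42*t + 49) - 45
(3) = -25*t^2 - 10*t
(4) = 20*a^2 - 78*a + l*(4 - 10*a) + 28
(5) = n + 3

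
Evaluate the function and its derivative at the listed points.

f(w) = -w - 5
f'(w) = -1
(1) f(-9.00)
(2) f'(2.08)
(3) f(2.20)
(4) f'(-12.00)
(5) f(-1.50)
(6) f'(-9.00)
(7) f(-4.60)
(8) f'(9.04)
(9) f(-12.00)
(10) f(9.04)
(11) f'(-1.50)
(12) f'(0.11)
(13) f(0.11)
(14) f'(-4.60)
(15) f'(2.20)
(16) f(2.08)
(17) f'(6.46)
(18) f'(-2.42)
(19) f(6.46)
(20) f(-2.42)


(1) = 4.00
(2) = -1.00
(3) = -7.20
(4) = -1.00
(5) = -3.50
(6) = -1.00
(7) = -0.40
(8) = -1.00
(9) = 7.00
(10) = -14.04
(11) = -1.00
(12) = -1.00
(13) = -5.11
(14) = -1.00
(15) = -1.00
(16) = -7.08
(17) = -1.00
(18) = -1.00
(19) = -11.46
(20) = -2.58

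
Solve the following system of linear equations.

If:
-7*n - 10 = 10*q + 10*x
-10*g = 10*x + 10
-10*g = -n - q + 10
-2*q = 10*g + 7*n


Then:
g = -28/27
n = 20/9
q = -70/27
x = 1/27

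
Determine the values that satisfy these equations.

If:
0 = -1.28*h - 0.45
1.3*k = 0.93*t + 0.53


Then:
h = -0.35
k = 0.715384615384615*t + 0.407692307692308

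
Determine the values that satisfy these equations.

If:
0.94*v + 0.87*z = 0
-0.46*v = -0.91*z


Then:
v = 0.00
z = 0.00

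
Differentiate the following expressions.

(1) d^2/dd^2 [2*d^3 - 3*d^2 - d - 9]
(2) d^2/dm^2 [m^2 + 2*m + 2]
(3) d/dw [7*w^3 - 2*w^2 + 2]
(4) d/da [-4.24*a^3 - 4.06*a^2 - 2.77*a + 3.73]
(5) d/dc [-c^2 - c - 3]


(1) = 12*d - 6
(2) = 2
(3) = w*(21*w - 4)
(4) = -12.72*a^2 - 8.12*a - 2.77
(5) = -2*c - 1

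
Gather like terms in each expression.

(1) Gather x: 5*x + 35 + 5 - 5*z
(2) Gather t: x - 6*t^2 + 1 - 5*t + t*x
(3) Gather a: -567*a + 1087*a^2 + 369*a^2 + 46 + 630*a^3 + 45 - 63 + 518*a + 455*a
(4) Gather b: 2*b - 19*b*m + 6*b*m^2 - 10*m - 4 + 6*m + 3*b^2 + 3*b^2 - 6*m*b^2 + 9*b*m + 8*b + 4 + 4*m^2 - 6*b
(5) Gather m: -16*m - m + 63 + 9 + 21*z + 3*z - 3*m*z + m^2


(1) = 5*x - 5*z + 40
(2) = -6*t^2 + t*(x - 5) + x + 1
(3) = 630*a^3 + 1456*a^2 + 406*a + 28
(4) = b^2*(6 - 6*m) + b*(6*m^2 - 10*m + 4) + 4*m^2 - 4*m
(5) = m^2 + m*(-3*z - 17) + 24*z + 72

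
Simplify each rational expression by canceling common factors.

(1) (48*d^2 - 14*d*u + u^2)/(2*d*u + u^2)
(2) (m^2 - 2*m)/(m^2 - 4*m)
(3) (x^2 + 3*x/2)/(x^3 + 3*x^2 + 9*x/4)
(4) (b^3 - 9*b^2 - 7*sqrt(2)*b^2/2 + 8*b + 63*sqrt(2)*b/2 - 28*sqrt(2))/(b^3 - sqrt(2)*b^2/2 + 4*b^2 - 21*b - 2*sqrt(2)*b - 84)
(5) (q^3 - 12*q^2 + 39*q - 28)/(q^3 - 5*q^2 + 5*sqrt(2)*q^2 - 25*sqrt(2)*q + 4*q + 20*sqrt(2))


(1) = (48*d^2 - 14*d*u + u^2)/(2*d*u + u^2)
(2) = (m - 2)/(m - 4)
(3) = 2/(2*x + 3)
(4) = (4*b^2 - 36*b + 32)/(4*b^2 + b*(16 + 12*sqrt(2)) + 48*sqrt(2))
(5) = (q - 7)/(q + 5*sqrt(2))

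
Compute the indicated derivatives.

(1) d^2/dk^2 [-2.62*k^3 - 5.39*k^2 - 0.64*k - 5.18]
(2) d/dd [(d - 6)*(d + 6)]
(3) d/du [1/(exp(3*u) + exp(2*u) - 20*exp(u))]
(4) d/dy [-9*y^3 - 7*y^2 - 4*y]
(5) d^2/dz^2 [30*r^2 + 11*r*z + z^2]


(1) = -15.72*k - 10.78
(2) = 2*d
(3) = (-3*exp(2*u) - 2*exp(u) + 20)*exp(-u)/(exp(2*u) + exp(u) - 20)^2
(4) = -27*y^2 - 14*y - 4
(5) = 2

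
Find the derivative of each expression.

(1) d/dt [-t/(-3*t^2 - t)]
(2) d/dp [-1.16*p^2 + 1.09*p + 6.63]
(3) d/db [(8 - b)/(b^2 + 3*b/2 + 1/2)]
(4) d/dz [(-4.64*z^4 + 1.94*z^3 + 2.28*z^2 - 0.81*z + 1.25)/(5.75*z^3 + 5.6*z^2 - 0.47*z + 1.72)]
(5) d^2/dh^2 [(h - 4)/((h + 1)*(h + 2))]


(1) = -3/(3*t + 1)^2
(2) = 1.09 - 2.32*p
(3) = 2*(2*b^2 - 32*b - 25)/(4*b^4 + 12*b^3 + 13*b^2 + 6*b + 1)
(4) = (-26.68*z^6 - 51.968*z^5 + 4.2964*z^4 - 24.4318*z^3 - 8.0877*z^2 - 6.1568*z - 0.8057)/(33.0625*z^6 + 64.4*z^5 + 25.955*z^4 + 14.516*z^3 + 19.4849*z^2 - 1.6168*z + 2.9584)
(5) = 2*(h^3 - 12*h^2 - 42*h - 34)/(h^6 + 9*h^5 + 33*h^4 + 63*h^3 + 66*h^2 + 36*h + 8)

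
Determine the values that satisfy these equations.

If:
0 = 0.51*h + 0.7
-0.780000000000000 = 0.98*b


Then:
b = -0.80
h = -1.37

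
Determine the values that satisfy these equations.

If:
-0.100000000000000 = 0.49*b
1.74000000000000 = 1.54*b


Then:
No Solution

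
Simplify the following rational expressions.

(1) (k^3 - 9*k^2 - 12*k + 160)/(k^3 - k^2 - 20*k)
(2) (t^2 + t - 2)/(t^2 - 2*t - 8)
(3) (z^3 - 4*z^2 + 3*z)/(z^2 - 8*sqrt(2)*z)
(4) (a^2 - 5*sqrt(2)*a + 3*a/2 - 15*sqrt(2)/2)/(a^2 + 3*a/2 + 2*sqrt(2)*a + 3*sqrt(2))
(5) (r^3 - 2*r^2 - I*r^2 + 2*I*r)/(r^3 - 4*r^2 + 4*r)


(1) = (k - 8)/k
(2) = (t - 1)/(t - 4)
(3) = (z^2 - 4*z + 3)/(z - 8*sqrt(2))
(4) = (4*a - 20*sqrt(2))/(4*a + 8*sqrt(2))
(5) = (r - I)/(r - 2)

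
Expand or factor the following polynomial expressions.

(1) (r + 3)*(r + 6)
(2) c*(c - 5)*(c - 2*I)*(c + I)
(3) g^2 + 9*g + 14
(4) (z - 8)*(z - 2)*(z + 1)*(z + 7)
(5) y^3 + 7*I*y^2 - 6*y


(1) = r^2 + 9*r + 18
(2) = c^4 - 5*c^3 - I*c^3 + 2*c^2 + 5*I*c^2 - 10*c
(3) = (g + 2)*(g + 7)
(4) = z^4 - 2*z^3 - 57*z^2 + 58*z + 112
(5) = y*(y + I)*(y + 6*I)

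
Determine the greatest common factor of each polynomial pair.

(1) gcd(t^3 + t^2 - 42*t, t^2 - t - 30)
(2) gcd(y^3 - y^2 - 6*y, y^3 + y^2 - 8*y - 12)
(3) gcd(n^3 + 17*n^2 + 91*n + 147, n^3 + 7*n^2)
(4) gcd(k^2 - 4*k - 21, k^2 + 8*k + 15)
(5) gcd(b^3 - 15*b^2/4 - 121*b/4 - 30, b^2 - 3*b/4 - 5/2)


(1) = t - 6
(2) = y^2 - y - 6
(3) = n + 7
(4) = k + 3
(5) = b + 5/4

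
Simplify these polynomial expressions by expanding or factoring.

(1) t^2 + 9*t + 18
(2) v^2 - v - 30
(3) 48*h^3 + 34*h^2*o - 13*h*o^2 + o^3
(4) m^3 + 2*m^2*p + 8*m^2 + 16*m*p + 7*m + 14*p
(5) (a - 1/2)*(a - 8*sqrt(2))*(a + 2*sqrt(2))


(1) = (t + 3)*(t + 6)
(2) = (v - 6)*(v + 5)
(3) = (-8*h + o)*(-6*h + o)*(h + o)
(4) = (m + 1)*(m + 7)*(m + 2*p)
(5) = a^3 - 6*sqrt(2)*a^2 - a^2/2 - 32*a + 3*sqrt(2)*a + 16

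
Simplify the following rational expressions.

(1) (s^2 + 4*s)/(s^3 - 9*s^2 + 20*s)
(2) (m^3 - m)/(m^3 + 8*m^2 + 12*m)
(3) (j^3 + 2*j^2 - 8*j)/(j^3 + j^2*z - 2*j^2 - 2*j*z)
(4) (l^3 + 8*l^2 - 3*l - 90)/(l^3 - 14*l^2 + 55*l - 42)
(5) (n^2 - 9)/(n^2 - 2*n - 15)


(1) = (s + 4)/(s^2 - 9*s + 20)
(2) = (m^2 - 1)/(m^2 + 8*m + 12)
(3) = (j + 4)/(j + z)
(4) = (l^3 + 8*l^2 - 3*l - 90)/(l^3 - 14*l^2 + 55*l - 42)
(5) = (n - 3)/(n - 5)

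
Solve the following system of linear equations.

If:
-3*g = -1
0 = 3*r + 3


Then:
g = 1/3
r = -1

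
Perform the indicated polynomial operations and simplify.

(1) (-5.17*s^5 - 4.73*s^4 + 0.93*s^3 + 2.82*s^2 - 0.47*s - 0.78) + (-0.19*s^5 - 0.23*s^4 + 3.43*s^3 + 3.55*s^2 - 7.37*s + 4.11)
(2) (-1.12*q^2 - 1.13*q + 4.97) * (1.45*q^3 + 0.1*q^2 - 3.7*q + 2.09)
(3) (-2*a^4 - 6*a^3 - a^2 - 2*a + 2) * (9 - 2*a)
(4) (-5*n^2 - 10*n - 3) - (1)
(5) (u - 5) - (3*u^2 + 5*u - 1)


(1) = -5.36*s^5 - 4.96*s^4 + 4.36*s^3 + 6.37*s^2 - 7.84*s + 3.33
(2) = -1.624*q^5 - 1.7505*q^4 + 11.2375*q^3 + 2.3372*q^2 - 20.7507*q + 10.3873
(3) = 4*a^5 - 6*a^4 - 52*a^3 - 5*a^2 - 22*a + 18
(4) = -5*n^2 - 10*n - 4
(5) = -3*u^2 - 4*u - 4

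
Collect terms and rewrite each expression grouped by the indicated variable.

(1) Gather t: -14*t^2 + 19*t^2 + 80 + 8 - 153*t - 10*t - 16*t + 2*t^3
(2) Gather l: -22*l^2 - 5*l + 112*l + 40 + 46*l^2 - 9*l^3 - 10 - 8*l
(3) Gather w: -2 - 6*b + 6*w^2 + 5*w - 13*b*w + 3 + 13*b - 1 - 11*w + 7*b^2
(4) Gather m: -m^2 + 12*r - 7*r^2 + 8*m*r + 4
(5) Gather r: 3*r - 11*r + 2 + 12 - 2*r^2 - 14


(1) = 2*t^3 + 5*t^2 - 179*t + 88
(2) = -9*l^3 + 24*l^2 + 99*l + 30
(3) = 7*b^2 + 7*b + 6*w^2 + w*(-13*b - 6)
(4) = -m^2 + 8*m*r - 7*r^2 + 12*r + 4
(5) = -2*r^2 - 8*r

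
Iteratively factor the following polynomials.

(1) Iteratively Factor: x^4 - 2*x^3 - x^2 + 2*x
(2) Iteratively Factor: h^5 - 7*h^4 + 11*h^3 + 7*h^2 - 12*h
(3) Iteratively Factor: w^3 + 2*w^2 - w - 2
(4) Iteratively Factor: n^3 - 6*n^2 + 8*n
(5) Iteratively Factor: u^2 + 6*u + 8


(1) = (x - 2)*(x^3 - x) = x*(x - 2)*(x^2 - 1) = x*(x - 2)*(x - 1)*(x + 1)
(2) = (h)*(h^4 - 7*h^3 + 11*h^2 + 7*h - 12) = h*(h + 1)*(h^3 - 8*h^2 + 19*h - 12) = h*(h - 4)*(h + 1)*(h^2 - 4*h + 3) = h*(h - 4)*(h - 3)*(h + 1)*(h - 1)
(3) = (w + 2)*(w^2 - 1) = (w + 1)*(w + 2)*(w - 1)
(4) = (n - 2)*(n^2 - 4*n) = n*(n - 2)*(n - 4)
(5) = (u + 2)*(u + 4)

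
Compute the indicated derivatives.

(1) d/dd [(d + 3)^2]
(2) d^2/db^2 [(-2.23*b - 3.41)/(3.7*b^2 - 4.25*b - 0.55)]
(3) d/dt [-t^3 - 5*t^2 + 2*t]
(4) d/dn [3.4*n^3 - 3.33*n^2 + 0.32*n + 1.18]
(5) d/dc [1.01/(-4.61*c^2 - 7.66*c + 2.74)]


(1) = 2*d + 6
(2) = ((2.23*b + 3.41)*(7.4*b - 4.25)*(14.8*b - 8.5) + (49.506*b + 6.279)*(-3.7*b^2 + 4.25*b + 0.55))/(-3.7*b^2 + 4.25*b + 0.55)^3
(3) = -3*t^2 - 10*t + 2
(4) = 10.2*n^2 - 6.66*n + 0.32
(5) = (9.3122*c + 7.7366)/(4.61*c^2 + 7.66*c - 2.74)^2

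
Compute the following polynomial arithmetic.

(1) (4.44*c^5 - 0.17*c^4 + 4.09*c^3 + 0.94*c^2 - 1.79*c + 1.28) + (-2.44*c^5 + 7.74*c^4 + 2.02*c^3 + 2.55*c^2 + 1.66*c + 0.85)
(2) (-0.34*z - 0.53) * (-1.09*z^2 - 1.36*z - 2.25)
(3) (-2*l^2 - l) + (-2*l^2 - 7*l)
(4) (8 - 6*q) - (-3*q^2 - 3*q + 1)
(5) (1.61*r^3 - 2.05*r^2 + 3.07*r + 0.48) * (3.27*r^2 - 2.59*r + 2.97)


(1) = 2.0*c^5 + 7.57*c^4 + 6.11*c^3 + 3.49*c^2 - 0.13*c + 2.13
(2) = 0.3706*z^3 + 1.0401*z^2 + 1.4858*z + 1.1925
(3) = -4*l^2 - 8*l
(4) = 3*q^2 - 3*q + 7
(5) = 5.2647*r^5 - 10.8734*r^4 + 20.1301*r^3 - 12.4702*r^2 + 7.8747*r + 1.4256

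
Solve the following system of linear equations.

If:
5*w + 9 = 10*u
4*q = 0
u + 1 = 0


Then:
q = 0
u = -1
w = -19/5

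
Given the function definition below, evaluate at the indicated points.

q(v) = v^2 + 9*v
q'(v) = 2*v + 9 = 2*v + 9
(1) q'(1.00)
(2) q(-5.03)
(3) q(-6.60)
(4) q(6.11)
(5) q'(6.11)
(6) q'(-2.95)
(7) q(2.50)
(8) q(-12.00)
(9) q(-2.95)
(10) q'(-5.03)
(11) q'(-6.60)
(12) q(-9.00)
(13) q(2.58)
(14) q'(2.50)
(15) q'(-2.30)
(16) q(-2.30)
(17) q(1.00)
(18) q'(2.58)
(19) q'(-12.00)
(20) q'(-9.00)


(1) = 11.00
(2) = -19.97
(3) = -15.84
(4) = 92.32
(5) = 21.22
(6) = 3.10
(7) = 28.75
(8) = 36.00
(9) = -17.85
(10) = -1.06
(11) = -4.20
(12) = 0.00
(13) = 29.88
(14) = 14.00
(15) = 4.40
(16) = -15.41
(17) = 10.00
(18) = 14.16
(19) = -15.00
(20) = -9.00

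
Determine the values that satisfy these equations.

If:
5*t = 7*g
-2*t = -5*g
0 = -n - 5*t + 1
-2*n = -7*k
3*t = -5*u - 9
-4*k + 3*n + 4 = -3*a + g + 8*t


Then:
a = -41/21
g = 0
k = 2/7
n = 1
t = 0
u = -9/5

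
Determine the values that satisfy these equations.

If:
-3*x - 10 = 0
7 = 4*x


Then:
No Solution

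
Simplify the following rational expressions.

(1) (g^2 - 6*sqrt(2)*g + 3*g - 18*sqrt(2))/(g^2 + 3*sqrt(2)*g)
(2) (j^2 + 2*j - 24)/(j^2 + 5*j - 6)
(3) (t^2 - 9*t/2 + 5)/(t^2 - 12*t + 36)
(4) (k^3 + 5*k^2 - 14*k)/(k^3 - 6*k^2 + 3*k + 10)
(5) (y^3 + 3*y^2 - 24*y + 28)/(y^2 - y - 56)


(1) = (g^2 + g*(3 - 6*sqrt(2)) - 18*sqrt(2))/(g^2 + 3*sqrt(2)*g)
(2) = (j - 4)/(j - 1)
(3) = (2*t^2 - 9*t + 10)/(2*t^2 - 24*t + 72)
(4) = (k^2 + 7*k)/(k^2 - 4*k - 5)
(5) = (y^2 - 4*y + 4)/(y - 8)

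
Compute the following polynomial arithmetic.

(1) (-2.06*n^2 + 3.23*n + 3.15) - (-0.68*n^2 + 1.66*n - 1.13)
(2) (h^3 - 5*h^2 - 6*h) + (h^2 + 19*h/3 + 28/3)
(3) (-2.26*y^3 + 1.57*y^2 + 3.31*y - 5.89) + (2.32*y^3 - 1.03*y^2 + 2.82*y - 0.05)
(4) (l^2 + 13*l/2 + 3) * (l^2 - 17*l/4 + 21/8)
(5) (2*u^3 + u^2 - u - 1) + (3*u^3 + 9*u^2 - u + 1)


(1) = -1.38*n^2 + 1.57*n + 4.28
(2) = h^3 - 4*h^2 + h/3 + 28/3
(3) = 0.06*y^3 + 0.54*y^2 + 6.13*y - 5.94
(4) = l^4 + 9*l^3/4 - 22*l^2 + 69*l/16 + 63/8
(5) = 5*u^3 + 10*u^2 - 2*u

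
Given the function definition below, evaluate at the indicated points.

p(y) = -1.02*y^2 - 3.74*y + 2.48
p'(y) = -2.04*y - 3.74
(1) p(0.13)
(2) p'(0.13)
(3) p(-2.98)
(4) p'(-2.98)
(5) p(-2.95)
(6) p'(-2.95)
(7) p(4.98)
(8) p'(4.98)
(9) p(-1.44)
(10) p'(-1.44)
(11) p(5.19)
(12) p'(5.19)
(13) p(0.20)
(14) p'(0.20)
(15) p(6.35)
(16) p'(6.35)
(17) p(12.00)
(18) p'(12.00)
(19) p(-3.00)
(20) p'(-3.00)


(1) = 1.98
(2) = -4.01
(3) = 4.57
(4) = 2.34
(5) = 4.64
(6) = 2.28
(7) = -41.44
(8) = -13.90
(9) = 5.75
(10) = -0.80
(11) = -44.41
(12) = -14.33
(13) = 1.69
(14) = -4.15
(15) = -62.40
(16) = -16.69
(17) = -189.28
(18) = -28.22
(19) = 4.52
(20) = 2.38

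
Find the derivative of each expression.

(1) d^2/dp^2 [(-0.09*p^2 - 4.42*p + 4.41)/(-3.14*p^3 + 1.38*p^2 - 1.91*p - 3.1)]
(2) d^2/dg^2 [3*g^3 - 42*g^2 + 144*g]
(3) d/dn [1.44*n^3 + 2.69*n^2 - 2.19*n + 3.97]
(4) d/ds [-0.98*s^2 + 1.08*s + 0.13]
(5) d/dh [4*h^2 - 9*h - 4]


(1) = (1.774728*p^6 + 261.476592*p^5 - 639.925092*p^4 + 257.778076*p^3 - 723.062868*p^2 + 440.757468*p - 120.520042)/(30.959144*p^9 - 40.818744*p^8 + 74.434956*p^7 + 39.407736*p^6 - 35.320206*p^5 + 114.159426*p^4 + 48.468191*p^3 - 5.85807*p^2 + 55.0653*p + 29.791)
(2) = 18*g - 84
(3) = 4.32*n^2 + 5.38*n - 2.19
(4) = 1.08 - 1.96*s
(5) = 8*h - 9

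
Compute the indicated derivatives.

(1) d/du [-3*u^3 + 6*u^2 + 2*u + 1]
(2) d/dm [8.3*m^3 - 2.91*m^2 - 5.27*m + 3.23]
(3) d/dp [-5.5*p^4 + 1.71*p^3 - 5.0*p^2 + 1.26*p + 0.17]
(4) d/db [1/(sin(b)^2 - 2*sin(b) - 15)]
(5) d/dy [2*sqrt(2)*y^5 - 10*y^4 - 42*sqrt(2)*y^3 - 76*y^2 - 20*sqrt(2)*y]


(1) = -9*u^2 + 12*u + 2
(2) = 24.9*m^2 - 5.82*m - 5.27
(3) = -22.0*p^3 + 5.13*p^2 - 10.0*p + 1.26
(4) = 2*(1 - sin(b))*cos(b)/((sin(b) - 5)^2*(sin(b) + 3)^2)
(5) = 10*sqrt(2)*y^4 - 40*y^3 - 126*sqrt(2)*y^2 - 152*y - 20*sqrt(2)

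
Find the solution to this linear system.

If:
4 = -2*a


Then:
a = -2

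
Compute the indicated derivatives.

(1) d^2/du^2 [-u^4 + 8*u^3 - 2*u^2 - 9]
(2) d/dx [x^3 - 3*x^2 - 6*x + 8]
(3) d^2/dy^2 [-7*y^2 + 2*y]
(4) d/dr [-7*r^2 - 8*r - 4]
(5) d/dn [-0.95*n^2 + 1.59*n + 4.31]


(1) = -12*u^2 + 48*u - 4
(2) = 3*x^2 - 6*x - 6
(3) = -14
(4) = -14*r - 8
(5) = 1.59 - 1.9*n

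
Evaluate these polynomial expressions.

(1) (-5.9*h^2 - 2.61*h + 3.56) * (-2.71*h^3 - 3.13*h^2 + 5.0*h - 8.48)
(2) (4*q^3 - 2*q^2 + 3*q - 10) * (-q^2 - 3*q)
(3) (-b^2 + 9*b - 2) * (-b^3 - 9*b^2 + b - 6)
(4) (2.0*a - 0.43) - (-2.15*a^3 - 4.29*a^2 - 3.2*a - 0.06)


(1) = 15.989*h^5 + 25.5401*h^4 - 30.9783*h^3 + 25.8392*h^2 + 39.9328*h - 30.1888
(2) = -4*q^5 - 10*q^4 + 3*q^3 + q^2 + 30*q
(3) = b^5 - 80*b^3 + 33*b^2 - 56*b + 12
(4) = 2.15*a^3 + 4.29*a^2 + 5.2*a - 0.37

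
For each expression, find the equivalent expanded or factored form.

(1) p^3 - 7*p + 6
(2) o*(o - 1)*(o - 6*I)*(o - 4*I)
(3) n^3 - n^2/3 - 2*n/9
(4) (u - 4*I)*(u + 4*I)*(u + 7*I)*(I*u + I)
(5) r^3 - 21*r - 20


(1) = (p - 2)*(p - 1)*(p + 3)
(2) = o^4 - o^3 - 10*I*o^3 - 24*o^2 + 10*I*o^2 + 24*o
(3) = n*(n - 2/3)*(n + 1/3)
(4) = I*u^4 - 7*u^3 + I*u^3 - 7*u^2 + 16*I*u^2 - 112*u + 16*I*u - 112
(5) = (r - 5)*(r + 1)*(r + 4)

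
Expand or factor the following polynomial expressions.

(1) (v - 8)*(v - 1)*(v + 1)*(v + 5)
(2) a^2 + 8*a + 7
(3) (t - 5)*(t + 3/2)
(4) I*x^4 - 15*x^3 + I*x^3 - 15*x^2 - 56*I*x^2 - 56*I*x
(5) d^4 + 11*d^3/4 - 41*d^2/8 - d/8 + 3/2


(1) = v^4 - 3*v^3 - 41*v^2 + 3*v + 40
(2) = (a + 1)*(a + 7)
(3) = t^2 - 7*t/2 - 15/2
(4) = x*(x + 7*I)*(x + 8*I)*(I*x + I)
(5) = (d - 1)*(d - 3/4)*(d + 1/2)*(d + 4)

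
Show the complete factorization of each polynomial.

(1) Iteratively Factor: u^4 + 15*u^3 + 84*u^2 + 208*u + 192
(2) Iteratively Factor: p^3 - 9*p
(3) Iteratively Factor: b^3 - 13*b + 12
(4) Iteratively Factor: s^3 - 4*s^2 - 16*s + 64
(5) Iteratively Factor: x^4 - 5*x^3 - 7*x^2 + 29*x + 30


(1) = (u + 4)*(u^3 + 11*u^2 + 40*u + 48) = (u + 4)^2*(u^2 + 7*u + 12) = (u + 4)^3*(u + 3)
(2) = (p)*(p^2 - 9) = p*(p - 3)*(p + 3)
(3) = (b - 3)*(b^2 + 3*b - 4) = (b - 3)*(b + 4)*(b - 1)
(4) = (s - 4)*(s^2 - 16) = (s - 4)*(s + 4)*(s - 4)
(5) = (x - 5)*(x^3 - 7*x - 6) = (x - 5)*(x - 3)*(x^2 + 3*x + 2) = (x - 5)*(x - 3)*(x + 2)*(x + 1)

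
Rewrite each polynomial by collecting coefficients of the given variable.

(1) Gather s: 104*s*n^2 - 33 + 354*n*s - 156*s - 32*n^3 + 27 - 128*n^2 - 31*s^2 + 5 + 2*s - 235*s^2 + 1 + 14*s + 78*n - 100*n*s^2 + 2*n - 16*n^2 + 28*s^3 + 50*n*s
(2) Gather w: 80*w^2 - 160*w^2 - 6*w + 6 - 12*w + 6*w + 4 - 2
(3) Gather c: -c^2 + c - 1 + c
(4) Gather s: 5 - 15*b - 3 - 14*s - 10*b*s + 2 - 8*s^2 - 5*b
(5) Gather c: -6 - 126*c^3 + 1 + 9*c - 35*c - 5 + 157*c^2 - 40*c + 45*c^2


(1) = -32*n^3 - 144*n^2 + 80*n + 28*s^3 + s^2*(-100*n - 266) + s*(104*n^2 + 404*n - 140)
(2) = -80*w^2 - 12*w + 8
(3) = -c^2 + 2*c - 1
(4) = -20*b - 8*s^2 + s*(-10*b - 14) + 4
(5) = -126*c^3 + 202*c^2 - 66*c - 10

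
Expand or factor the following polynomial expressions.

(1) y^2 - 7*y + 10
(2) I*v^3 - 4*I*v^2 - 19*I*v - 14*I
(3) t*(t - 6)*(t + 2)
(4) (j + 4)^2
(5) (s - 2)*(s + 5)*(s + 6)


(1) = (y - 5)*(y - 2)
(2) = (v - 7)*(v + 2)*(I*v + I)
(3) = t^3 - 4*t^2 - 12*t
(4) = j^2 + 8*j + 16
(5) = s^3 + 9*s^2 + 8*s - 60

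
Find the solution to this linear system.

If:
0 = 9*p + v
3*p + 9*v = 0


Then:
p = 0
v = 0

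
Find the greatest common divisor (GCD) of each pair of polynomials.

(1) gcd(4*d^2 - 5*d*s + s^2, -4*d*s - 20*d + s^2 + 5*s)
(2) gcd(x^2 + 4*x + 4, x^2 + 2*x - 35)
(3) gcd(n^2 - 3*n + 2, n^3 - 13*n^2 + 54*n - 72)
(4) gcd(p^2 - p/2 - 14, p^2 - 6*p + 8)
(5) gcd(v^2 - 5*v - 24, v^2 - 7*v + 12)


(1) = -4*d + s
(2) = gcd((x + 2)^2, (x - 5)*(x + 7)) = 1
(3) = 1
(4) = p - 4
(5) = gcd((v - 8)*(v + 3), (v - 4)*(v - 3)) = 1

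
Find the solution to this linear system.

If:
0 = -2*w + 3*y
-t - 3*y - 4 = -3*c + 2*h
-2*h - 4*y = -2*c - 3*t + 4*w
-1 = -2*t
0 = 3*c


Then:
c = 0
h = -99/28
t = 1/2
w = 9/7
y = 6/7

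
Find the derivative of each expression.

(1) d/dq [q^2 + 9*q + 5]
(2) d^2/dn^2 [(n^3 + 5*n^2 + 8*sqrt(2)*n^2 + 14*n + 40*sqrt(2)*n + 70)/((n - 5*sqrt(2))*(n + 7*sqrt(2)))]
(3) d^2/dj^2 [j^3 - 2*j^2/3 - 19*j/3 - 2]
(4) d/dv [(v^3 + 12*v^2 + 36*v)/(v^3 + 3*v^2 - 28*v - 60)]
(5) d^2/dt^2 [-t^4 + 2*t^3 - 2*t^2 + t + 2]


(1) = 2*q + 9
(2) = 60*(sqrt(2)*n^3 + 2*n^3 + 42*n^2 + 42*sqrt(2)*n^2 + 294*sqrt(2)*n + 588*n + 1372 + 1372*sqrt(2))/(n^6 + 6*sqrt(2)*n^5 - 186*n^4 - 824*sqrt(2)*n^3 + 13020*n^2 + 29400*sqrt(2)*n - 343000)
(3) = 6*j - 4/3
(4) = (-9*v^2 - 20*v - 60)/(v^4 - 6*v^3 - 11*v^2 + 60*v + 100)
(5) = -12*t^2 + 12*t - 4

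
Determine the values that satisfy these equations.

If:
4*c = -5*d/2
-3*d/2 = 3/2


Then:
c = 5/8
d = -1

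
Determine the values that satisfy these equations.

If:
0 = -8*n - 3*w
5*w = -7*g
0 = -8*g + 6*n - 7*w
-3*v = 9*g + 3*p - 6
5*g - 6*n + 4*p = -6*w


Then:
g = 0
n = 0
p = 0
v = 2
w = 0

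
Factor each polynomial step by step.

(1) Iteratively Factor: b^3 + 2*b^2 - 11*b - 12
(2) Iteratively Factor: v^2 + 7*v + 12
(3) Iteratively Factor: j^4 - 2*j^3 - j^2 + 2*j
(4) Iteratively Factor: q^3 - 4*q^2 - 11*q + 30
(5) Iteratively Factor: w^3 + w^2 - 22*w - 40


(1) = (b - 3)*(b^2 + 5*b + 4) = (b - 3)*(b + 4)*(b + 1)
(2) = (v + 4)*(v + 3)
(3) = (j - 2)*(j^3 - j) = (j - 2)*(j + 1)*(j^2 - j) = (j - 2)*(j - 1)*(j + 1)*(j)
(4) = (q - 2)*(q^2 - 2*q - 15) = (q - 5)*(q - 2)*(q + 3)
(5) = (w + 2)*(w^2 - w - 20) = (w + 2)*(w + 4)*(w - 5)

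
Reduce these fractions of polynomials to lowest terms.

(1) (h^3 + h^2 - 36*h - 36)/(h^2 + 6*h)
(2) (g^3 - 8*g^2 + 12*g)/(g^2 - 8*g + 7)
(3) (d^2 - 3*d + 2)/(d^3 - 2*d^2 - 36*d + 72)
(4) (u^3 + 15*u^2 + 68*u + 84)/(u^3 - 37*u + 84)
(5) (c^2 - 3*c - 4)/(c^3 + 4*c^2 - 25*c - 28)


(1) = (h^2 - 5*h - 6)/h
(2) = (g^3 - 8*g^2 + 12*g)/(g^2 - 8*g + 7)
(3) = (d - 1)/(d^2 - 36)
(4) = (u^2 + 8*u + 12)/(u^2 - 7*u + 12)
(5) = 1/(c + 7)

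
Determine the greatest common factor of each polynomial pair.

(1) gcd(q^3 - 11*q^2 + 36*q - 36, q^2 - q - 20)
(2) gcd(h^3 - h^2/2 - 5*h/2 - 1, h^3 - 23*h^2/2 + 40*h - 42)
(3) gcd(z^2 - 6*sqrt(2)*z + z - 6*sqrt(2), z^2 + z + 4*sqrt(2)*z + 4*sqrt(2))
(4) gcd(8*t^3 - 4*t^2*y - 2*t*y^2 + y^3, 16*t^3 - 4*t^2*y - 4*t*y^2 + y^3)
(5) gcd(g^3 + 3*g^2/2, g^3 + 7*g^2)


(1) = gcd((q - 6)*(q - 3)*(q - 2), (q - 5)*(q + 4)) = 1
(2) = h - 2
(3) = gcd((z + 1)*(z - 6*sqrt(2)), (z + 1)*(z + 4*sqrt(2))) = z + 1
(4) = -4*t^2 + y^2
(5) = gcd(g^2*(g + 3/2), g^2*(g + 7)) = g^2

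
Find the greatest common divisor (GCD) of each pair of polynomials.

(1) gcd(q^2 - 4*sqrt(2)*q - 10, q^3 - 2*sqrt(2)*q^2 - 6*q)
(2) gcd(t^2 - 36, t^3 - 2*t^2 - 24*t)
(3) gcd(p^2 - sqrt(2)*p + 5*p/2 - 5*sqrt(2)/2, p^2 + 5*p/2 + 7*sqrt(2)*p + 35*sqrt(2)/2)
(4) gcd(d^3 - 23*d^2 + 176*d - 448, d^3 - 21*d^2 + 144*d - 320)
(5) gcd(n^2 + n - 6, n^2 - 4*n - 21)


(1) = gcd((q - 5*sqrt(2))*(q + sqrt(2)), q*(q - 3*sqrt(2))*(q + sqrt(2))) = q + sqrt(2)
(2) = t - 6
(3) = p + 5/2
(4) = gcd((d - 8)^2*(d - 7), (d - 8)^2*(d - 5)) = d^2 - 16*d + 64
(5) = gcd((n - 2)*(n + 3), (n - 7)*(n + 3)) = n + 3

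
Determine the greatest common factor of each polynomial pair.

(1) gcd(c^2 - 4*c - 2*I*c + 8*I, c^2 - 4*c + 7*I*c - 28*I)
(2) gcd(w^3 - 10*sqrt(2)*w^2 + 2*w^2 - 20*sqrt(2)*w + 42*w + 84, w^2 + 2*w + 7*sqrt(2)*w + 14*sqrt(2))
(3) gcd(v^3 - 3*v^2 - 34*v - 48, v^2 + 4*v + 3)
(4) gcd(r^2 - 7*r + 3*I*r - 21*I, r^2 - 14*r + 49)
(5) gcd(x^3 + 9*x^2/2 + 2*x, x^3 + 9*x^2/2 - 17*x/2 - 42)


(1) = c - 4
(2) = w + 2
(3) = v + 3
(4) = r - 7
(5) = gcd(x*(x + 1/2)*(x + 4), (x - 3)*(x + 7/2)*(x + 4)) = x + 4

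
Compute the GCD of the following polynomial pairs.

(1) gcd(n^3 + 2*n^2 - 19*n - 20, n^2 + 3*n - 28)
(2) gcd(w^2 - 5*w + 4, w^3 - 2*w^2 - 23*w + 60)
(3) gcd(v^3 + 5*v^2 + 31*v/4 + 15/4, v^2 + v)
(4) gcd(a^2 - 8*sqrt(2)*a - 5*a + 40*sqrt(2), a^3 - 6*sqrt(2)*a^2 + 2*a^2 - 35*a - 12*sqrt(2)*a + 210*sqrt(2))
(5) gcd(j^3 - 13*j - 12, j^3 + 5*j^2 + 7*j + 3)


(1) = gcd((n - 4)*(n + 1)*(n + 5), (n - 4)*(n + 7)) = n - 4
(2) = gcd((w - 4)*(w - 1), (w - 4)*(w - 3)*(w + 5)) = w - 4
(3) = gcd((v + 1)*(v + 3/2)*(v + 5/2), v*(v + 1)) = v + 1
(4) = a - 5
(5) = j^2 + 4*j + 3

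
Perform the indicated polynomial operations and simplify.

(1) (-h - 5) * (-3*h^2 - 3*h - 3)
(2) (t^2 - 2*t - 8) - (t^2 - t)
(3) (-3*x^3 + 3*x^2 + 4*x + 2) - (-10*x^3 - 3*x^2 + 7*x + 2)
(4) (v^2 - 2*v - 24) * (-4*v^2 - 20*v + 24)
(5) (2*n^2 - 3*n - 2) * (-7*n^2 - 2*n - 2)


(1) = 3*h^3 + 18*h^2 + 18*h + 15
(2) = -t - 8
(3) = 7*x^3 + 6*x^2 - 3*x
(4) = -4*v^4 - 12*v^3 + 160*v^2 + 432*v - 576
(5) = -14*n^4 + 17*n^3 + 16*n^2 + 10*n + 4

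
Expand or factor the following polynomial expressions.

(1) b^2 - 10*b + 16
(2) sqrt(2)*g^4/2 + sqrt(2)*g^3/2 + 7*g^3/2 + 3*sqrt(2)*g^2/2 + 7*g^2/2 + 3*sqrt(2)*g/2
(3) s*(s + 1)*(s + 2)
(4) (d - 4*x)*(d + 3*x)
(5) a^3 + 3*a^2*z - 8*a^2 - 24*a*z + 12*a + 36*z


(1) = (b - 8)*(b - 2)
(2) = g*(g + 1)*(g + 3*sqrt(2))*(sqrt(2)*g/2 + 1/2)
(3) = s^3 + 3*s^2 + 2*s
(4) = d^2 - d*x - 12*x^2
(5) = (a - 6)*(a - 2)*(a + 3*z)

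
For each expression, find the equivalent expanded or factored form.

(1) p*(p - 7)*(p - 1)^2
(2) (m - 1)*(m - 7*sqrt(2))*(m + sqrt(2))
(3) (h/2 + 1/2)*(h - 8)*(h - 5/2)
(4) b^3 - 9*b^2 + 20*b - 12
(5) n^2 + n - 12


(1) = p^4 - 9*p^3 + 15*p^2 - 7*p
(2) = m^3 - 6*sqrt(2)*m^2 - m^2 - 14*m + 6*sqrt(2)*m + 14
(3) = h^3/2 - 19*h^2/4 + 19*h/4 + 10
(4) = (b - 6)*(b - 2)*(b - 1)
(5) = (n - 3)*(n + 4)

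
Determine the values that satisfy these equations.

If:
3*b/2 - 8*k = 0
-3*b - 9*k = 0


Then:
b = 0
k = 0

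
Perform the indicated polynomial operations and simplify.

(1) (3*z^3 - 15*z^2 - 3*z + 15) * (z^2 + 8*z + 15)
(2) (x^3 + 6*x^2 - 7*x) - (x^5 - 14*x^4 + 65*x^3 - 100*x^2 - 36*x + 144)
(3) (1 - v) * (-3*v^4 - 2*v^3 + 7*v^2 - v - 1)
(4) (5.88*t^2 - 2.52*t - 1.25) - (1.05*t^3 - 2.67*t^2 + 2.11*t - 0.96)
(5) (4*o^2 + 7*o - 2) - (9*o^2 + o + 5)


(1) = 3*z^5 + 9*z^4 - 78*z^3 - 234*z^2 + 75*z + 225
(2) = -x^5 + 14*x^4 - 64*x^3 + 106*x^2 + 29*x - 144
(3) = 3*v^5 - v^4 - 9*v^3 + 8*v^2 - 1
(4) = -1.05*t^3 + 8.55*t^2 - 4.63*t - 0.29
(5) = -5*o^2 + 6*o - 7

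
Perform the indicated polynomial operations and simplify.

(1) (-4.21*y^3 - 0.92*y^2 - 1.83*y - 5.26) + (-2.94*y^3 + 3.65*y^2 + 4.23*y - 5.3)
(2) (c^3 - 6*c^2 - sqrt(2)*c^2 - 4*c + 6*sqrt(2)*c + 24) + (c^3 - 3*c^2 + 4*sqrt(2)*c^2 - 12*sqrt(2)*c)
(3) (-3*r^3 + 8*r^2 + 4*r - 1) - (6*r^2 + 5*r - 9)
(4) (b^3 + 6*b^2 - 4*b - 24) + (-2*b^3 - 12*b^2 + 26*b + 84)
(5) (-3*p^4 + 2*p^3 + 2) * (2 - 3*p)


(1) = -7.15*y^3 + 2.73*y^2 + 2.4*y - 10.56
(2) = 2*c^3 - 9*c^2 + 3*sqrt(2)*c^2 - 6*sqrt(2)*c - 4*c + 24
(3) = -3*r^3 + 2*r^2 - r + 8
(4) = -b^3 - 6*b^2 + 22*b + 60
(5) = 9*p^5 - 12*p^4 + 4*p^3 - 6*p + 4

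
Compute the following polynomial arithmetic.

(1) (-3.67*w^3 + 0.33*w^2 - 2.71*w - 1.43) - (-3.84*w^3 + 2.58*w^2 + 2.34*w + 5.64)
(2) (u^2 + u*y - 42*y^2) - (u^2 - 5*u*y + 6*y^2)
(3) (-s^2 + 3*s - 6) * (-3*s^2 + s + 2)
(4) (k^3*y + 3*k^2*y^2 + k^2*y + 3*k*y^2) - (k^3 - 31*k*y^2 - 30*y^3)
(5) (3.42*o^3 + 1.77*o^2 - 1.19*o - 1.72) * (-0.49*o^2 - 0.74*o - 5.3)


(1) = 0.17*w^3 - 2.25*w^2 - 5.05*w - 7.07
(2) = 6*u*y - 48*y^2
(3) = 3*s^4 - 10*s^3 + 19*s^2 - 12
(4) = k^3*y - k^3 + 3*k^2*y^2 + k^2*y + 34*k*y^2 + 30*y^3
(5) = -1.6758*o^5 - 3.3981*o^4 - 18.8527*o^3 - 7.6576*o^2 + 7.5798*o + 9.116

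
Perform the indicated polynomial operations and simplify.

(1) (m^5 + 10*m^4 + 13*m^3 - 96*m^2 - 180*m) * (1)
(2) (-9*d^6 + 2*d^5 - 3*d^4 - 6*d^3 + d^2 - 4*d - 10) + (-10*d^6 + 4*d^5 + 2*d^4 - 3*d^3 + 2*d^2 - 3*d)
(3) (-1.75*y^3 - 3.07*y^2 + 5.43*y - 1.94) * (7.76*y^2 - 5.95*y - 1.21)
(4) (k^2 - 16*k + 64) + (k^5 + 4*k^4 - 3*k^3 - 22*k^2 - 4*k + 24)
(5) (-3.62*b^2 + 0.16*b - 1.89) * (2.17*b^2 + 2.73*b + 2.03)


(1) = m^5 + 10*m^4 + 13*m^3 - 96*m^2 - 180*m
(2) = -19*d^6 + 6*d^5 - d^4 - 9*d^3 + 3*d^2 - 7*d - 10
(3) = -13.58*y^5 - 13.4107*y^4 + 62.5208*y^3 - 43.6482*y^2 + 4.9727*y + 2.3474
(4) = k^5 + 4*k^4 - 3*k^3 - 21*k^2 - 20*k + 88
(5) = -7.8554*b^4 - 9.5354*b^3 - 11.0131*b^2 - 4.8349*b - 3.8367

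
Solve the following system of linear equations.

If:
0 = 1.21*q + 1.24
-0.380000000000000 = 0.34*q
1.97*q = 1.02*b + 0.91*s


Then:
No Solution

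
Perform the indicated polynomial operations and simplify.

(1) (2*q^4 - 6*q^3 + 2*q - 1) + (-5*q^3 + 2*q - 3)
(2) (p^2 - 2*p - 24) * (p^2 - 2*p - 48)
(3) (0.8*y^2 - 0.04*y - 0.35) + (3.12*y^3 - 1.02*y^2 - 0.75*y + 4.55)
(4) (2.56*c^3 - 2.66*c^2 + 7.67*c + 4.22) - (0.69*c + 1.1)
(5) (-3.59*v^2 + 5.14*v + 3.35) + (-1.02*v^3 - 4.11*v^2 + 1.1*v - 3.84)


(1) = 2*q^4 - 11*q^3 + 4*q - 4
(2) = p^4 - 4*p^3 - 68*p^2 + 144*p + 1152
(3) = 3.12*y^3 - 0.22*y^2 - 0.79*y + 4.2
(4) = 2.56*c^3 - 2.66*c^2 + 6.98*c + 3.12
(5) = -1.02*v^3 - 7.7*v^2 + 6.24*v - 0.49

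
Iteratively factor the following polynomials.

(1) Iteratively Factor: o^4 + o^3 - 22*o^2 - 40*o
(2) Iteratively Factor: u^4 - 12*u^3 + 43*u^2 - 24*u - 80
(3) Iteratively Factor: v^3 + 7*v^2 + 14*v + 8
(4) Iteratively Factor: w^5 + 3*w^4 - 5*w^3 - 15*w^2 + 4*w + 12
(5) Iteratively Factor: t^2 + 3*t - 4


(1) = (o - 5)*(o^3 + 6*o^2 + 8*o) = (o - 5)*(o + 2)*(o^2 + 4*o) = (o - 5)*(o + 2)*(o + 4)*(o)
(2) = (u - 4)*(u^3 - 8*u^2 + 11*u + 20) = (u - 5)*(u - 4)*(u^2 - 3*u - 4) = (u - 5)*(u - 4)^2*(u + 1)
(3) = (v + 1)*(v^2 + 6*v + 8) = (v + 1)*(v + 2)*(v + 4)
(4) = (w + 2)*(w^4 + w^3 - 7*w^2 - w + 6) = (w + 2)*(w + 3)*(w^3 - 2*w^2 - w + 2) = (w + 1)*(w + 2)*(w + 3)*(w^2 - 3*w + 2) = (w - 2)*(w + 1)*(w + 2)*(w + 3)*(w - 1)
(5) = (t - 1)*(t + 4)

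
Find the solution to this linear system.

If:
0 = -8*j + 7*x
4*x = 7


Then:
j = 49/32
x = 7/4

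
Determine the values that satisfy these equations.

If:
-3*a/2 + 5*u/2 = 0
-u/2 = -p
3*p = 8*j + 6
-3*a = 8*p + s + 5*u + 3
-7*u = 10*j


Then:
a = 100/71
j = -42/71
p = 30/71
s = -1053/71
u = 60/71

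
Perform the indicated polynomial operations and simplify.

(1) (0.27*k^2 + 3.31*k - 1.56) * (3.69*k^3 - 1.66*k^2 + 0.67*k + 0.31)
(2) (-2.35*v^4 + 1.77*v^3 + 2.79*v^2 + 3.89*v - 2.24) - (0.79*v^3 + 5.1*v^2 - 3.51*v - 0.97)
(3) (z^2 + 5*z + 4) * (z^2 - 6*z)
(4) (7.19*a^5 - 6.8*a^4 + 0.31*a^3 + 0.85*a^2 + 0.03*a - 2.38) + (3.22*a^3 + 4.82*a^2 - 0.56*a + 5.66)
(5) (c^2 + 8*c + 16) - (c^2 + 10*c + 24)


(1) = 0.9963*k^5 + 11.7657*k^4 - 11.0701*k^3 + 4.891*k^2 - 0.0191*k - 0.4836
(2) = -2.35*v^4 + 0.98*v^3 - 2.31*v^2 + 7.4*v - 1.27
(3) = z^4 - z^3 - 26*z^2 - 24*z
(4) = 7.19*a^5 - 6.8*a^4 + 3.53*a^3 + 5.67*a^2 - 0.53*a + 3.28
(5) = -2*c - 8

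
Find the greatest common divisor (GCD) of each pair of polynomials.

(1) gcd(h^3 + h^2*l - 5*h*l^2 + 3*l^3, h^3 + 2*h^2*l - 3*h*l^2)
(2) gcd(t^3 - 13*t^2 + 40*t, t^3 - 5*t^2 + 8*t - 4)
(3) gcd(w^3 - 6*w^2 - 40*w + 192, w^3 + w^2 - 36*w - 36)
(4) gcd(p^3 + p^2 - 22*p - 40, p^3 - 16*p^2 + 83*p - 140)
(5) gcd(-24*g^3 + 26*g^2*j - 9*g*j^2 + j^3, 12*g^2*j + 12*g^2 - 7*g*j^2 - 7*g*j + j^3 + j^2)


(1) = h^2 + 2*h*l - 3*l^2
(2) = 1
(3) = w + 6
(4) = p - 5
(5) = 12*g^2 - 7*g*j + j^2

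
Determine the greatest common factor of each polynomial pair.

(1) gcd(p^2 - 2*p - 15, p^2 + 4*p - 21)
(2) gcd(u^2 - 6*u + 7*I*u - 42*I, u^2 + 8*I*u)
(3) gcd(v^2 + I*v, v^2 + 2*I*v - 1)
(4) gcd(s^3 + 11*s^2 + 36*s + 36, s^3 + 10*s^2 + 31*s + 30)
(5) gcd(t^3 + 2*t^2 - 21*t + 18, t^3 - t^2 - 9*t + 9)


(1) = gcd((p - 5)*(p + 3), (p - 3)*(p + 7)) = 1
(2) = 1
(3) = gcd(v*(v + I), (v + I)^2) = v + I
(4) = gcd((s + 2)*(s + 3)*(s + 6), (s + 2)*(s + 3)*(s + 5)) = s^2 + 5*s + 6
(5) = t^2 - 4*t + 3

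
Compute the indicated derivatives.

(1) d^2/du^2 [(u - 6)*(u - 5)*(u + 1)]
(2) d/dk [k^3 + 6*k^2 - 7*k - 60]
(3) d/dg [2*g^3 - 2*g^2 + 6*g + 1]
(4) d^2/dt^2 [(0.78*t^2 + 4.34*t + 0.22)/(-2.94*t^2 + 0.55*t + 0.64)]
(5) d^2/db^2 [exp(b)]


(1) = 6*u - 20
(2) = 3*k^2 + 12*k - 7
(3) = 6*g^2 - 4*g + 6
(4) = (-77.548968*t^3 - 20.21544*t^2 - 46.862424*t + 1.45538)/(25.412184*t^6 - 14.26194*t^5 - 13.927662*t^4 + 6.042905*t^3 + 3.031872*t^2 - 0.67584*t - 0.262144)
(5) = exp(b)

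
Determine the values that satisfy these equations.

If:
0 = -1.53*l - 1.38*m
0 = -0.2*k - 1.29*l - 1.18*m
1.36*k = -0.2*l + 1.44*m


Then:
k = 0.00
l = 0.00
m = 0.00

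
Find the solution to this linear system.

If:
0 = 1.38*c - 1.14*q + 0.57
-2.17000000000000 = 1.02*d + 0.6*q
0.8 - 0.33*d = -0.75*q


Then:
c = -1.73
d = -1.19
q = -1.59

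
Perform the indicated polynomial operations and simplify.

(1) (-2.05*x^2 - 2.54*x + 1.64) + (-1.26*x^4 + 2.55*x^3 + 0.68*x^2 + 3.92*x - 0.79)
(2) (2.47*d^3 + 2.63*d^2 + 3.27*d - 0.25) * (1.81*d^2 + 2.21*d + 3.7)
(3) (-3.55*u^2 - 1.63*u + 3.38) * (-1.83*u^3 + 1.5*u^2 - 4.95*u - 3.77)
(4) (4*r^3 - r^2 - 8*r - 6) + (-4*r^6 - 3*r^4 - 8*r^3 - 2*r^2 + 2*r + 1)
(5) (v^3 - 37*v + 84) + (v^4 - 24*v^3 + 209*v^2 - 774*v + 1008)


(1) = -1.26*x^4 + 2.55*x^3 - 1.37*x^2 + 1.38*x + 0.85
(2) = 4.4707*d^5 + 10.219*d^4 + 20.87*d^3 + 16.5052*d^2 + 11.5465*d - 0.925
(3) = 6.4965*u^5 - 2.3421*u^4 + 8.9421*u^3 + 26.522*u^2 - 10.5859*u - 12.7426
(4) = -4*r^6 - 3*r^4 - 4*r^3 - 3*r^2 - 6*r - 5
(5) = v^4 - 23*v^3 + 209*v^2 - 811*v + 1092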